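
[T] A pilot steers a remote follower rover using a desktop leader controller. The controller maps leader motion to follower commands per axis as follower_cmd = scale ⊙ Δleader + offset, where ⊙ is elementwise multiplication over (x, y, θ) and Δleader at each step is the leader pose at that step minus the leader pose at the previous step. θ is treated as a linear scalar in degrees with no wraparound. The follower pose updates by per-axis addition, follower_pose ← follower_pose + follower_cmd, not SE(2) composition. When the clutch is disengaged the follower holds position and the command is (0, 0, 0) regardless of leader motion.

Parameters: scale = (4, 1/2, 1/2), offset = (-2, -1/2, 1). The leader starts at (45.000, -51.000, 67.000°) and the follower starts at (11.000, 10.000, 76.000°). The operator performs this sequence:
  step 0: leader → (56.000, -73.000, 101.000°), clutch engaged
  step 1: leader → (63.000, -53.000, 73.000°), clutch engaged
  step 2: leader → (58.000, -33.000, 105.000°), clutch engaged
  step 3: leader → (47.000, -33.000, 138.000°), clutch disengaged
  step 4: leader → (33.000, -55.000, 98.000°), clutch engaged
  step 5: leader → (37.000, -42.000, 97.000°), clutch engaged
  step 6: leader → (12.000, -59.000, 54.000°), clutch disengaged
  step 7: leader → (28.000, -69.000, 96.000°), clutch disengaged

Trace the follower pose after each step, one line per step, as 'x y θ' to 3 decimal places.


step 0: Δleader=(11.000, -22.000, 34.000°), engaged; cmd=(42.000, -11.500, 18.000°) → follower=(53.000, -1.500, 94.000°)
step 1: Δleader=(7.000, 20.000, -28.000°), engaged; cmd=(26.000, 9.500, -13.000°) → follower=(79.000, 8.000, 81.000°)
step 2: Δleader=(-5.000, 20.000, 32.000°), engaged; cmd=(-22.000, 9.500, 17.000°) → follower=(57.000, 17.500, 98.000°)
step 3: Δleader=(-11.000, 0.000, 33.000°), disengaged; cmd=(0,0,0) → follower holds at (57.000, 17.500, 98.000°)
step 4: Δleader=(-14.000, -22.000, -40.000°), engaged; cmd=(-58.000, -11.500, -19.000°) → follower=(-1.000, 6.000, 79.000°)
step 5: Δleader=(4.000, 13.000, -1.000°), engaged; cmd=(14.000, 6.000, 0.500°) → follower=(13.000, 12.000, 79.500°)
step 6: Δleader=(-25.000, -17.000, -43.000°), disengaged; cmd=(0,0,0) → follower holds at (13.000, 12.000, 79.500°)
step 7: Δleader=(16.000, -10.000, 42.000°), disengaged; cmd=(0,0,0) → follower holds at (13.000, 12.000, 79.500°)

53.000 -1.500 94.000
79.000 8.000 81.000
57.000 17.500 98.000
57.000 17.500 98.000
-1.000 6.000 79.000
13.000 12.000 79.500
13.000 12.000 79.500
13.000 12.000 79.500


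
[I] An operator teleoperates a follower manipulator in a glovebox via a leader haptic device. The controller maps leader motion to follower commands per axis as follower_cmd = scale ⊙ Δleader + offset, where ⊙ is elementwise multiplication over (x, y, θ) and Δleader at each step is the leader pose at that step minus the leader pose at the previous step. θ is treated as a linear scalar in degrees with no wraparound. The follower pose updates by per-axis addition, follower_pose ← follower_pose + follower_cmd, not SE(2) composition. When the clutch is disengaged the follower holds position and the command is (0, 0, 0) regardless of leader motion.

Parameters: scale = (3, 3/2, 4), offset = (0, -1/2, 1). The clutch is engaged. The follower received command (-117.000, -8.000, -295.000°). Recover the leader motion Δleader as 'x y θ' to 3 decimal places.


-39.000 -5.000 -74.000

axis x: (-117.000 − 0) / (3) = -39.000
axis y: (-8.000 − -1/2) / (3/2) = -5.000
axis θ: (-295.000 − 1) / (4) = -74.000


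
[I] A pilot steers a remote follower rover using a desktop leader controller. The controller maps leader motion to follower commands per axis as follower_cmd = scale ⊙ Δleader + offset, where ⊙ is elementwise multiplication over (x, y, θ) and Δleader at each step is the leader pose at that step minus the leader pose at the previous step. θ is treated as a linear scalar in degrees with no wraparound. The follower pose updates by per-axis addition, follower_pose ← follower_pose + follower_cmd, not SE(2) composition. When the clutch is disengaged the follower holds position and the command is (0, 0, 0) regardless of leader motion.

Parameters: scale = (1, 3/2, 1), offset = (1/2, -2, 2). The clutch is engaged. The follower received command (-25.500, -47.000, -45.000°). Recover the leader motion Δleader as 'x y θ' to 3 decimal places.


axis x: (-25.500 − 1/2) / (1) = -26.000
axis y: (-47.000 − -2) / (3/2) = -30.000
axis θ: (-45.000 − 2) / (1) = -47.000

-26.000 -30.000 -47.000


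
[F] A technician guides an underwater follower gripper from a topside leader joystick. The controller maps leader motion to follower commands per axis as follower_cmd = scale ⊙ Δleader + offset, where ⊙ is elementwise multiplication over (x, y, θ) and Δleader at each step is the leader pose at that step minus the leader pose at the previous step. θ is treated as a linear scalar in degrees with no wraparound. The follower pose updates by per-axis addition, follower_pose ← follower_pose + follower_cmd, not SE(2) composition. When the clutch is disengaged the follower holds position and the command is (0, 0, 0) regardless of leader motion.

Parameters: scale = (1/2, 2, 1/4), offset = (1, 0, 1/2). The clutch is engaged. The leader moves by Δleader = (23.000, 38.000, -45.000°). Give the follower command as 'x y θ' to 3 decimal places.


12.500 76.000 -10.750

axis x: 1/2·23.000 + 1 = 12.500
axis y: 2·38.000 + 0 = 76.000
axis θ: 1/4·-45.000 + 1/2 = -10.750


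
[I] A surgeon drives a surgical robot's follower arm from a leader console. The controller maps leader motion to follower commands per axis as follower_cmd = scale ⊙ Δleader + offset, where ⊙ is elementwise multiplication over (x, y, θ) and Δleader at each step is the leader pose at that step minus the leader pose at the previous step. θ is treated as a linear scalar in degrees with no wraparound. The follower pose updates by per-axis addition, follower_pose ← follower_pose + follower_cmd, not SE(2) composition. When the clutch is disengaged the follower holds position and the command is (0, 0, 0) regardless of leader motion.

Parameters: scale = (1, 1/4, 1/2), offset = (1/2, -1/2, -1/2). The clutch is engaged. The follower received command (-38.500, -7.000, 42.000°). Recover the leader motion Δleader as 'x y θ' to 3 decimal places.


axis x: (-38.500 − 1/2) / (1) = -39.000
axis y: (-7.000 − -1/2) / (1/4) = -26.000
axis θ: (42.000 − -1/2) / (1/2) = 85.000

-39.000 -26.000 85.000


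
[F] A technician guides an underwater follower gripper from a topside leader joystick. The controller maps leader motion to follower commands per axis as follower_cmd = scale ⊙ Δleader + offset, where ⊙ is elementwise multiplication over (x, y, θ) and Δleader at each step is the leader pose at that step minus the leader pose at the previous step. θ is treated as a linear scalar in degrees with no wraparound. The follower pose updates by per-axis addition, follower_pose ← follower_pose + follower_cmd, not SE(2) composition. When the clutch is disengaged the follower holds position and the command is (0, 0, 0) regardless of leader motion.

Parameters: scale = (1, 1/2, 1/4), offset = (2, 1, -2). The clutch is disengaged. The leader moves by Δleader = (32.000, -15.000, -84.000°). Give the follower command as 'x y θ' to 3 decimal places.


clutch disengaged → follower holds; cmd = (0, 0, 0)

0.000 0.000 0.000


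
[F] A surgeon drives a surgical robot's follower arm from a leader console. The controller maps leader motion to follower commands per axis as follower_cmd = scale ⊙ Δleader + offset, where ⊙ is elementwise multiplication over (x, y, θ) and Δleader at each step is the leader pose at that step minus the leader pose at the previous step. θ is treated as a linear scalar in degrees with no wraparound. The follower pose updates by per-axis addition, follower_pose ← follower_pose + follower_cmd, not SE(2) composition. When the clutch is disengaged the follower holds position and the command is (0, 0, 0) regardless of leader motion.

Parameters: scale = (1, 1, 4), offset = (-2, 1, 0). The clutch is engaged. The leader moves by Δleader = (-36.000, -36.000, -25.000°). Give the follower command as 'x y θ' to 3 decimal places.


-38.000 -35.000 -100.000

axis x: 1·-36.000 + -2 = -38.000
axis y: 1·-36.000 + 1 = -35.000
axis θ: 4·-25.000 + 0 = -100.000


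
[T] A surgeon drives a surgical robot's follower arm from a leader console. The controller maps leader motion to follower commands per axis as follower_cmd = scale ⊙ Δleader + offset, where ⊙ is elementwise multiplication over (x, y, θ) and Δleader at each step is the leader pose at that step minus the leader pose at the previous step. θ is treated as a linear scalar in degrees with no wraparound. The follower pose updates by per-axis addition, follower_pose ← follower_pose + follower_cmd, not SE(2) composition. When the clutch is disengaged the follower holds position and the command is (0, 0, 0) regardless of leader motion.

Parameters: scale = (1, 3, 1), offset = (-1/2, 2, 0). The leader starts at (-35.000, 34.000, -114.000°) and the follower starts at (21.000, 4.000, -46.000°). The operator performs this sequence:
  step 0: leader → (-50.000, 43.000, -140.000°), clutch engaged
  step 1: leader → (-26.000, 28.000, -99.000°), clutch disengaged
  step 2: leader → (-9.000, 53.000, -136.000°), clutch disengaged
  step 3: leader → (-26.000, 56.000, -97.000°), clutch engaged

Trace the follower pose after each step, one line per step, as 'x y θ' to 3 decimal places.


step 0: Δleader=(-15.000, 9.000, -26.000°), engaged; cmd=(-15.500, 29.000, -26.000°) → follower=(5.500, 33.000, -72.000°)
step 1: Δleader=(24.000, -15.000, 41.000°), disengaged; cmd=(0,0,0) → follower holds at (5.500, 33.000, -72.000°)
step 2: Δleader=(17.000, 25.000, -37.000°), disengaged; cmd=(0,0,0) → follower holds at (5.500, 33.000, -72.000°)
step 3: Δleader=(-17.000, 3.000, 39.000°), engaged; cmd=(-17.500, 11.000, 39.000°) → follower=(-12.000, 44.000, -33.000°)

5.500 33.000 -72.000
5.500 33.000 -72.000
5.500 33.000 -72.000
-12.000 44.000 -33.000


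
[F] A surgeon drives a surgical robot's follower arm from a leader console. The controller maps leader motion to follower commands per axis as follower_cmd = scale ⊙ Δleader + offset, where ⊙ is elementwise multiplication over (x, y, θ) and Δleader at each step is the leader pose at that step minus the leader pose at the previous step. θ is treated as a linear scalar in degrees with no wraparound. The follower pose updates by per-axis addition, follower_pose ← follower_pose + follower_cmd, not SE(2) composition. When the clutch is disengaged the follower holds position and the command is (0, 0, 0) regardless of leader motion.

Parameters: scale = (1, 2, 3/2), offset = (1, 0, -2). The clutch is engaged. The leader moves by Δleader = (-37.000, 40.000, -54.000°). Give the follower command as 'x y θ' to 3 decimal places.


axis x: 1·-37.000 + 1 = -36.000
axis y: 2·40.000 + 0 = 80.000
axis θ: 3/2·-54.000 + -2 = -83.000

-36.000 80.000 -83.000


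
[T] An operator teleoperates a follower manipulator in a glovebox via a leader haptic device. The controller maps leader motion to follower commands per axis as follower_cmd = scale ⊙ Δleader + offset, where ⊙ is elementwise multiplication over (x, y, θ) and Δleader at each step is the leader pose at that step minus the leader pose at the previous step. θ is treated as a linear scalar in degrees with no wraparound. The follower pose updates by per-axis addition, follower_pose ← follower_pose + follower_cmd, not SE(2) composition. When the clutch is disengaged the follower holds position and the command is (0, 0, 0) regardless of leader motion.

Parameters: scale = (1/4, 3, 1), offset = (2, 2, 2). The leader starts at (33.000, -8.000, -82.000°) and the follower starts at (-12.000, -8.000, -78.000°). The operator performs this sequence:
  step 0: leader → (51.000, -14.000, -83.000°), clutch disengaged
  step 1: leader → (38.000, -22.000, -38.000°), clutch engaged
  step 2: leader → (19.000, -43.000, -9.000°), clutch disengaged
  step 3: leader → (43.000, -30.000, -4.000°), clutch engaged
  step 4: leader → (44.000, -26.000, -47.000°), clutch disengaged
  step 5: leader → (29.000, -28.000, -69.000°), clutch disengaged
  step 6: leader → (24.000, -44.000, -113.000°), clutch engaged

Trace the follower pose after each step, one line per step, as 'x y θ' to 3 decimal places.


-12.000 -8.000 -78.000
-13.250 -30.000 -31.000
-13.250 -30.000 -31.000
-5.250 11.000 -24.000
-5.250 11.000 -24.000
-5.250 11.000 -24.000
-4.500 -35.000 -66.000

step 0: Δleader=(18.000, -6.000, -1.000°), disengaged; cmd=(0,0,0) → follower holds at (-12.000, -8.000, -78.000°)
step 1: Δleader=(-13.000, -8.000, 45.000°), engaged; cmd=(-1.250, -22.000, 47.000°) → follower=(-13.250, -30.000, -31.000°)
step 2: Δleader=(-19.000, -21.000, 29.000°), disengaged; cmd=(0,0,0) → follower holds at (-13.250, -30.000, -31.000°)
step 3: Δleader=(24.000, 13.000, 5.000°), engaged; cmd=(8.000, 41.000, 7.000°) → follower=(-5.250, 11.000, -24.000°)
step 4: Δleader=(1.000, 4.000, -43.000°), disengaged; cmd=(0,0,0) → follower holds at (-5.250, 11.000, -24.000°)
step 5: Δleader=(-15.000, -2.000, -22.000°), disengaged; cmd=(0,0,0) → follower holds at (-5.250, 11.000, -24.000°)
step 6: Δleader=(-5.000, -16.000, -44.000°), engaged; cmd=(0.750, -46.000, -42.000°) → follower=(-4.500, -35.000, -66.000°)


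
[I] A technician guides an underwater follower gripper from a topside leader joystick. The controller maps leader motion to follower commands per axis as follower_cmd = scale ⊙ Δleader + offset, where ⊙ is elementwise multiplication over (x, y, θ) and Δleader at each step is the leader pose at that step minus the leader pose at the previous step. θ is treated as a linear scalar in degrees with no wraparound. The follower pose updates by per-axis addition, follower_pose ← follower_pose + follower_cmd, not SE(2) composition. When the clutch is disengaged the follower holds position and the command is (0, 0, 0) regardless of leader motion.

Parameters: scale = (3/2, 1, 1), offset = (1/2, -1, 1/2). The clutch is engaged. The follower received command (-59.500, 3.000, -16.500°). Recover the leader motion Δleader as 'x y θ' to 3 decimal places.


-40.000 4.000 -17.000

axis x: (-59.500 − 1/2) / (3/2) = -40.000
axis y: (3.000 − -1) / (1) = 4.000
axis θ: (-16.500 − 1/2) / (1) = -17.000


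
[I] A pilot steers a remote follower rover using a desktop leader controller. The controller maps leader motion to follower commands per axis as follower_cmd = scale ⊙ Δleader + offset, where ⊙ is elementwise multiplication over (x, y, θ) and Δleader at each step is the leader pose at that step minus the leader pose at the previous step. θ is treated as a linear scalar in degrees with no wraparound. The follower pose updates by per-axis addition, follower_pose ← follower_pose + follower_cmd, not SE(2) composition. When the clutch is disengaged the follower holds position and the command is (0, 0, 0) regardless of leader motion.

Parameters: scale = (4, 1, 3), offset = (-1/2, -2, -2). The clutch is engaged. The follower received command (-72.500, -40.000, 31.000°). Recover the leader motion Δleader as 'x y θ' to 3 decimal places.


-18.000 -38.000 11.000

axis x: (-72.500 − -1/2) / (4) = -18.000
axis y: (-40.000 − -2) / (1) = -38.000
axis θ: (31.000 − -2) / (3) = 11.000


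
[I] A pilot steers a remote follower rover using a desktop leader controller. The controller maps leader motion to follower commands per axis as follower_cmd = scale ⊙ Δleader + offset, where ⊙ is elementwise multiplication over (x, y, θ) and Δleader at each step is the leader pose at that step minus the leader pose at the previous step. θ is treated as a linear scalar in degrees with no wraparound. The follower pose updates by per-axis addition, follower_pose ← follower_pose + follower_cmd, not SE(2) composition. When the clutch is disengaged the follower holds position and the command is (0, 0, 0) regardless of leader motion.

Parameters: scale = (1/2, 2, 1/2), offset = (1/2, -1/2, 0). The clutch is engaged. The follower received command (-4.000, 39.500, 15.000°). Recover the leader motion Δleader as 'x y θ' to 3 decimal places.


axis x: (-4.000 − 1/2) / (1/2) = -9.000
axis y: (39.500 − -1/2) / (2) = 20.000
axis θ: (15.000 − 0) / (1/2) = 30.000

-9.000 20.000 30.000


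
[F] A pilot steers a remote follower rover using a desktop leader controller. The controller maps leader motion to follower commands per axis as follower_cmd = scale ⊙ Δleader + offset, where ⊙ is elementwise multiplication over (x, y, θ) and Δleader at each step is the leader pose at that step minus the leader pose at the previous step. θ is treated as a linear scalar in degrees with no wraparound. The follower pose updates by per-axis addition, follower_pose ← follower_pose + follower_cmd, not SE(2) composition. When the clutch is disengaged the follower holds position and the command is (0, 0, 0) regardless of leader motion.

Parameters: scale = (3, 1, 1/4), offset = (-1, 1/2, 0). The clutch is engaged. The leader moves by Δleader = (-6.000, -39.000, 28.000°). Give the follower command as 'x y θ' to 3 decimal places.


-19.000 -38.500 7.000

axis x: 3·-6.000 + -1 = -19.000
axis y: 1·-39.000 + 1/2 = -38.500
axis θ: 1/4·28.000 + 0 = 7.000


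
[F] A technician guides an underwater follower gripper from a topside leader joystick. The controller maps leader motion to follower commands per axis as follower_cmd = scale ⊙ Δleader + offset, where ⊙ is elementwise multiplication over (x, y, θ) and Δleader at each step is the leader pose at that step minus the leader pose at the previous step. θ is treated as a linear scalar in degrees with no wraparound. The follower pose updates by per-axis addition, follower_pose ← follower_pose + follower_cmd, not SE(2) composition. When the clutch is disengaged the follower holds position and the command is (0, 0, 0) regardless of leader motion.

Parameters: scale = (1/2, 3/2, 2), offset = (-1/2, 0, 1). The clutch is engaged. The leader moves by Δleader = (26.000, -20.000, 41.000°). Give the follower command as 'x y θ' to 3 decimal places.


12.500 -30.000 83.000

axis x: 1/2·26.000 + -1/2 = 12.500
axis y: 3/2·-20.000 + 0 = -30.000
axis θ: 2·41.000 + 1 = 83.000


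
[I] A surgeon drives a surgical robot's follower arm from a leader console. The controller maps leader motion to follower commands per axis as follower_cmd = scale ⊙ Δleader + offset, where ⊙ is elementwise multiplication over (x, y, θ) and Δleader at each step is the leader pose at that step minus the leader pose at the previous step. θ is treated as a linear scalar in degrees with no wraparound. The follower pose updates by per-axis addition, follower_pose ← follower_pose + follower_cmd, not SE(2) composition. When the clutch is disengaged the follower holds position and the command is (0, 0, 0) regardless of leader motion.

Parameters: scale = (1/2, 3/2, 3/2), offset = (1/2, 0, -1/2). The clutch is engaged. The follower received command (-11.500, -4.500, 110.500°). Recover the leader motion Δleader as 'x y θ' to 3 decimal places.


axis x: (-11.500 − 1/2) / (1/2) = -24.000
axis y: (-4.500 − 0) / (3/2) = -3.000
axis θ: (110.500 − -1/2) / (3/2) = 74.000

-24.000 -3.000 74.000


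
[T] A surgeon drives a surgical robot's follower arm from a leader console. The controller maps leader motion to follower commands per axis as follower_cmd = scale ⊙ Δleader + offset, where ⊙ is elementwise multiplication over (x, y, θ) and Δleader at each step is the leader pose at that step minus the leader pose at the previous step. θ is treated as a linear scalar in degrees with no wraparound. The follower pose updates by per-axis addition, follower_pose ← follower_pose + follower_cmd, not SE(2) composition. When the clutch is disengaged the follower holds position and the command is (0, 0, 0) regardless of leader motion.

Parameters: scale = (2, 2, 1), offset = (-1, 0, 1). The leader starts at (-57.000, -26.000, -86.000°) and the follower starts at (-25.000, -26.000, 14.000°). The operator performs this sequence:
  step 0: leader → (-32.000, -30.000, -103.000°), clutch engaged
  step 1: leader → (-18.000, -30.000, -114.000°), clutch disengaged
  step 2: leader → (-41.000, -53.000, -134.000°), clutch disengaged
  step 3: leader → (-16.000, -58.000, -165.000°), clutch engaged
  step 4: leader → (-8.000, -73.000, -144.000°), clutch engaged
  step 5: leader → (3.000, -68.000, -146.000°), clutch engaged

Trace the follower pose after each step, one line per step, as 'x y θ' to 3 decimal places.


step 0: Δleader=(25.000, -4.000, -17.000°), engaged; cmd=(49.000, -8.000, -16.000°) → follower=(24.000, -34.000, -2.000°)
step 1: Δleader=(14.000, 0.000, -11.000°), disengaged; cmd=(0,0,0) → follower holds at (24.000, -34.000, -2.000°)
step 2: Δleader=(-23.000, -23.000, -20.000°), disengaged; cmd=(0,0,0) → follower holds at (24.000, -34.000, -2.000°)
step 3: Δleader=(25.000, -5.000, -31.000°), engaged; cmd=(49.000, -10.000, -30.000°) → follower=(73.000, -44.000, -32.000°)
step 4: Δleader=(8.000, -15.000, 21.000°), engaged; cmd=(15.000, -30.000, 22.000°) → follower=(88.000, -74.000, -10.000°)
step 5: Δleader=(11.000, 5.000, -2.000°), engaged; cmd=(21.000, 10.000, -1.000°) → follower=(109.000, -64.000, -11.000°)

24.000 -34.000 -2.000
24.000 -34.000 -2.000
24.000 -34.000 -2.000
73.000 -44.000 -32.000
88.000 -74.000 -10.000
109.000 -64.000 -11.000


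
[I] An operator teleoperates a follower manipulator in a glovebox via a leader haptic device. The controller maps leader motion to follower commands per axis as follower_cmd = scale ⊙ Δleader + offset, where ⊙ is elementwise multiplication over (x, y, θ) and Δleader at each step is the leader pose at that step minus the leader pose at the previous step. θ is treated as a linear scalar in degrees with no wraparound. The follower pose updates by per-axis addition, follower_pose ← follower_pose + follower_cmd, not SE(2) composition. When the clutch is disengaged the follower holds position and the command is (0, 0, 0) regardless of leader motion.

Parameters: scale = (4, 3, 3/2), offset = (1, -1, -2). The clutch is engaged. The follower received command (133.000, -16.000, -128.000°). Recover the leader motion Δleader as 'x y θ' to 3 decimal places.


axis x: (133.000 − 1) / (4) = 33.000
axis y: (-16.000 − -1) / (3) = -5.000
axis θ: (-128.000 − -2) / (3/2) = -84.000

33.000 -5.000 -84.000


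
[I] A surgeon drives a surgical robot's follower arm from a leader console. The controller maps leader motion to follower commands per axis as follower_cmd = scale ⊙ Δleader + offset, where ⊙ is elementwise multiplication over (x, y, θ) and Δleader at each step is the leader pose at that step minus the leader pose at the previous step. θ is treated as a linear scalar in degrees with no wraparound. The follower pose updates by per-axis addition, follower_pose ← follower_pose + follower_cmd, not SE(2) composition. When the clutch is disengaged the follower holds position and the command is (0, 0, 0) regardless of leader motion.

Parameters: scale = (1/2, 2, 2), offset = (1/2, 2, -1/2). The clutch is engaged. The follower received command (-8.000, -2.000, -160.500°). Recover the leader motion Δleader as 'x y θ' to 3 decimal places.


-17.000 -2.000 -80.000

axis x: (-8.000 − 1/2) / (1/2) = -17.000
axis y: (-2.000 − 2) / (2) = -2.000
axis θ: (-160.500 − -1/2) / (2) = -80.000


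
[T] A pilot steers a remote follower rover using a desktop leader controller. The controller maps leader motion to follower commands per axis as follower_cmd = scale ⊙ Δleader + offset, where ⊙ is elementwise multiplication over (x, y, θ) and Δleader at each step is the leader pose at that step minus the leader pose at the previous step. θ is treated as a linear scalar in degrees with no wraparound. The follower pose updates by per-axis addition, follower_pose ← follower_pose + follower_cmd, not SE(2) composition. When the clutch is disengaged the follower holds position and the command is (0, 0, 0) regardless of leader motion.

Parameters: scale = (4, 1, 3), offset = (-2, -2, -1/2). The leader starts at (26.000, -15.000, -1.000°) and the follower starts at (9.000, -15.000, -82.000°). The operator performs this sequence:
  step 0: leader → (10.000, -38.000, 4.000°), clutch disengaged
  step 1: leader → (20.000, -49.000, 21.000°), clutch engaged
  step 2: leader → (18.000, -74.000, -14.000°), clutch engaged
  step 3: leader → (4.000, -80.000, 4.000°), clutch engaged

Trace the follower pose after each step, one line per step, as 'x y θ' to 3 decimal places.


step 0: Δleader=(-16.000, -23.000, 5.000°), disengaged; cmd=(0,0,0) → follower holds at (9.000, -15.000, -82.000°)
step 1: Δleader=(10.000, -11.000, 17.000°), engaged; cmd=(38.000, -13.000, 50.500°) → follower=(47.000, -28.000, -31.500°)
step 2: Δleader=(-2.000, -25.000, -35.000°), engaged; cmd=(-10.000, -27.000, -105.500°) → follower=(37.000, -55.000, -137.000°)
step 3: Δleader=(-14.000, -6.000, 18.000°), engaged; cmd=(-58.000, -8.000, 53.500°) → follower=(-21.000, -63.000, -83.500°)

9.000 -15.000 -82.000
47.000 -28.000 -31.500
37.000 -55.000 -137.000
-21.000 -63.000 -83.500


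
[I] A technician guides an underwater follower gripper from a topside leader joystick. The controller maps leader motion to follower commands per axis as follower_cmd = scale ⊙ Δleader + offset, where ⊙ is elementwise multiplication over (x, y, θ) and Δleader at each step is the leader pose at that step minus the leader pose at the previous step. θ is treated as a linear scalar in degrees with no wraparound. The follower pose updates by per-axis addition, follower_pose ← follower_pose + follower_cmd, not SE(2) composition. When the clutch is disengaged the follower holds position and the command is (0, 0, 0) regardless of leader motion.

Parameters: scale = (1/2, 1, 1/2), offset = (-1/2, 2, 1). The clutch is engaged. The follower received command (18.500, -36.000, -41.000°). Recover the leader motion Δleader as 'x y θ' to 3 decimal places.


axis x: (18.500 − -1/2) / (1/2) = 38.000
axis y: (-36.000 − 2) / (1) = -38.000
axis θ: (-41.000 − 1) / (1/2) = -84.000

38.000 -38.000 -84.000


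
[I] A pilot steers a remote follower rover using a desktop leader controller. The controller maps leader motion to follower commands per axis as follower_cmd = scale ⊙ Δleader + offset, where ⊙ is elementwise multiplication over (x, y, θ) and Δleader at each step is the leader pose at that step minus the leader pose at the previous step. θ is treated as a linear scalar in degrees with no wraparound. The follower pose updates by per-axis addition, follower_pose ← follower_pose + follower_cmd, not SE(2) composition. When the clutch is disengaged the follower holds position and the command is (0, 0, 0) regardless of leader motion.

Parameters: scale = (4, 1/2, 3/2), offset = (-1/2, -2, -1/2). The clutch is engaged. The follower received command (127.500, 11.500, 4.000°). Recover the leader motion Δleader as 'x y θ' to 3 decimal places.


axis x: (127.500 − -1/2) / (4) = 32.000
axis y: (11.500 − -2) / (1/2) = 27.000
axis θ: (4.000 − -1/2) / (3/2) = 3.000

32.000 27.000 3.000


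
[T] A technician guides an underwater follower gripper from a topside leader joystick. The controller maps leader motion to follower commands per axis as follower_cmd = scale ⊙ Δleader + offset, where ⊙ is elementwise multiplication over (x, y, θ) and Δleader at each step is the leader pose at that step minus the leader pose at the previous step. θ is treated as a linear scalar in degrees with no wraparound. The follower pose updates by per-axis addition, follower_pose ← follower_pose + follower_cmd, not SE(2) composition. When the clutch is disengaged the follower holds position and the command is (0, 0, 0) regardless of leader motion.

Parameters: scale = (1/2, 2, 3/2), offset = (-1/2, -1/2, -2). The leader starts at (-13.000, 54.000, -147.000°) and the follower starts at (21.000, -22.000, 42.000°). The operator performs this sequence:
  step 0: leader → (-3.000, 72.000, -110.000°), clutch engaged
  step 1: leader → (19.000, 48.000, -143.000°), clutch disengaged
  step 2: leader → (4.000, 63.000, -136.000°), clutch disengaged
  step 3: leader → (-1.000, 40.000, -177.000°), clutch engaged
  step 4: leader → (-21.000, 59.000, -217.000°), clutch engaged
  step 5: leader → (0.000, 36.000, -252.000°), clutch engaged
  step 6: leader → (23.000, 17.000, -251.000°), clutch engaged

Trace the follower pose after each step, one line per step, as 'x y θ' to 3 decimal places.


step 0: Δleader=(10.000, 18.000, 37.000°), engaged; cmd=(4.500, 35.500, 53.500°) → follower=(25.500, 13.500, 95.500°)
step 1: Δleader=(22.000, -24.000, -33.000°), disengaged; cmd=(0,0,0) → follower holds at (25.500, 13.500, 95.500°)
step 2: Δleader=(-15.000, 15.000, 7.000°), disengaged; cmd=(0,0,0) → follower holds at (25.500, 13.500, 95.500°)
step 3: Δleader=(-5.000, -23.000, -41.000°), engaged; cmd=(-3.000, -46.500, -63.500°) → follower=(22.500, -33.000, 32.000°)
step 4: Δleader=(-20.000, 19.000, -40.000°), engaged; cmd=(-10.500, 37.500, -62.000°) → follower=(12.000, 4.500, -30.000°)
step 5: Δleader=(21.000, -23.000, -35.000°), engaged; cmd=(10.000, -46.500, -54.500°) → follower=(22.000, -42.000, -84.500°)
step 6: Δleader=(23.000, -19.000, 1.000°), engaged; cmd=(11.000, -38.500, -0.500°) → follower=(33.000, -80.500, -85.000°)

25.500 13.500 95.500
25.500 13.500 95.500
25.500 13.500 95.500
22.500 -33.000 32.000
12.000 4.500 -30.000
22.000 -42.000 -84.500
33.000 -80.500 -85.000


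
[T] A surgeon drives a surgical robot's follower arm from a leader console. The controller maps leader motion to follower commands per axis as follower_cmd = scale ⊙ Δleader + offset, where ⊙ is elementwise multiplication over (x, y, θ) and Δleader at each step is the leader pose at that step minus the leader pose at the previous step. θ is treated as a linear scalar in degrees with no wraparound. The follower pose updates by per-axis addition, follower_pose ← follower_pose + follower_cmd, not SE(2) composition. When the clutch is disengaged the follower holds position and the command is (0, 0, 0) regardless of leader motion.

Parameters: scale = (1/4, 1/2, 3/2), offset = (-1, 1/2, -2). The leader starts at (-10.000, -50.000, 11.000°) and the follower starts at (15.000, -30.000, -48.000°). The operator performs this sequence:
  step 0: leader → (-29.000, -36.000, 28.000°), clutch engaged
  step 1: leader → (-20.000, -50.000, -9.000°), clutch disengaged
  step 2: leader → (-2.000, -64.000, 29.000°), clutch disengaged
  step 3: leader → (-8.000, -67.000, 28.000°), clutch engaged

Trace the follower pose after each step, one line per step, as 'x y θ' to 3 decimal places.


9.250 -22.500 -24.500
9.250 -22.500 -24.500
9.250 -22.500 -24.500
6.750 -23.500 -28.000

step 0: Δleader=(-19.000, 14.000, 17.000°), engaged; cmd=(-5.750, 7.500, 23.500°) → follower=(9.250, -22.500, -24.500°)
step 1: Δleader=(9.000, -14.000, -37.000°), disengaged; cmd=(0,0,0) → follower holds at (9.250, -22.500, -24.500°)
step 2: Δleader=(18.000, -14.000, 38.000°), disengaged; cmd=(0,0,0) → follower holds at (9.250, -22.500, -24.500°)
step 3: Δleader=(-6.000, -3.000, -1.000°), engaged; cmd=(-2.500, -1.000, -3.500°) → follower=(6.750, -23.500, -28.000°)


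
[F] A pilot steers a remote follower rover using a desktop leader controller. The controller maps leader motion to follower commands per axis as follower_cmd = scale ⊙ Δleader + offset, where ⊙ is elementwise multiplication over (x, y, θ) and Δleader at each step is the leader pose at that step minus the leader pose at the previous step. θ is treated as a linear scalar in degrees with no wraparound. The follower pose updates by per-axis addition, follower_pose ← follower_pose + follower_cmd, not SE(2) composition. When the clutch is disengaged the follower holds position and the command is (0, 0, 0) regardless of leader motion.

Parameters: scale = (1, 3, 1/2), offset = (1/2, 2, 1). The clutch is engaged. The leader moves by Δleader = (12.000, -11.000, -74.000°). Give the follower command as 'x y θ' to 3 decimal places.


12.500 -31.000 -36.000

axis x: 1·12.000 + 1/2 = 12.500
axis y: 3·-11.000 + 2 = -31.000
axis θ: 1/2·-74.000 + 1 = -36.000


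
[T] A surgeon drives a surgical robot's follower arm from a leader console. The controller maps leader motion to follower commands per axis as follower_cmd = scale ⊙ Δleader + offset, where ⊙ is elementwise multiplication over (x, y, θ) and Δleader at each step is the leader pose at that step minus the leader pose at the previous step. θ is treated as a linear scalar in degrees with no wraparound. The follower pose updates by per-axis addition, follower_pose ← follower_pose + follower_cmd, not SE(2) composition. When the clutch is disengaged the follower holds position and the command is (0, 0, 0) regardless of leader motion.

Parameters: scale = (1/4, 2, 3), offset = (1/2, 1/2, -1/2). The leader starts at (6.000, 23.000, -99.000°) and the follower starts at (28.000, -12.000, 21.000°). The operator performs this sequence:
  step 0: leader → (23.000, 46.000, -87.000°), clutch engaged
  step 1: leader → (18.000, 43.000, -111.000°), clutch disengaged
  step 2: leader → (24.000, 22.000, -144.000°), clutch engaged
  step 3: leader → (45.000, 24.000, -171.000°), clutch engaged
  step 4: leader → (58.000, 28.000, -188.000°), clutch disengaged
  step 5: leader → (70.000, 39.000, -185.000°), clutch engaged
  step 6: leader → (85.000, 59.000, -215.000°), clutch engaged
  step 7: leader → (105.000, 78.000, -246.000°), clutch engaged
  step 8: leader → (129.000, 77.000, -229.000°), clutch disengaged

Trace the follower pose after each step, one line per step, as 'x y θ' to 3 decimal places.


32.750 34.500 56.500
32.750 34.500 56.500
34.750 -7.000 -43.000
40.500 -2.500 -124.500
40.500 -2.500 -124.500
44.000 20.000 -116.000
48.250 60.500 -206.500
53.750 99.000 -300.000
53.750 99.000 -300.000

step 0: Δleader=(17.000, 23.000, 12.000°), engaged; cmd=(4.750, 46.500, 35.500°) → follower=(32.750, 34.500, 56.500°)
step 1: Δleader=(-5.000, -3.000, -24.000°), disengaged; cmd=(0,0,0) → follower holds at (32.750, 34.500, 56.500°)
step 2: Δleader=(6.000, -21.000, -33.000°), engaged; cmd=(2.000, -41.500, -99.500°) → follower=(34.750, -7.000, -43.000°)
step 3: Δleader=(21.000, 2.000, -27.000°), engaged; cmd=(5.750, 4.500, -81.500°) → follower=(40.500, -2.500, -124.500°)
step 4: Δleader=(13.000, 4.000, -17.000°), disengaged; cmd=(0,0,0) → follower holds at (40.500, -2.500, -124.500°)
step 5: Δleader=(12.000, 11.000, 3.000°), engaged; cmd=(3.500, 22.500, 8.500°) → follower=(44.000, 20.000, -116.000°)
step 6: Δleader=(15.000, 20.000, -30.000°), engaged; cmd=(4.250, 40.500, -90.500°) → follower=(48.250, 60.500, -206.500°)
step 7: Δleader=(20.000, 19.000, -31.000°), engaged; cmd=(5.500, 38.500, -93.500°) → follower=(53.750, 99.000, -300.000°)
step 8: Δleader=(24.000, -1.000, 17.000°), disengaged; cmd=(0,0,0) → follower holds at (53.750, 99.000, -300.000°)


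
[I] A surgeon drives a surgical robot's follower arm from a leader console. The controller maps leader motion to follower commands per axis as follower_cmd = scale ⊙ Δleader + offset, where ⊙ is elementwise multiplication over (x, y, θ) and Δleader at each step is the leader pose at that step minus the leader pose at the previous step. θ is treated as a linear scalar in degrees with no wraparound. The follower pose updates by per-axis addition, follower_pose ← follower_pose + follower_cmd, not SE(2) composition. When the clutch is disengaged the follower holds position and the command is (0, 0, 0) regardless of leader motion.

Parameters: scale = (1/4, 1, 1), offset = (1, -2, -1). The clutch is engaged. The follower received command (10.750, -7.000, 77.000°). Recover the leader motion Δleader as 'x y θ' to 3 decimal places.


axis x: (10.750 − 1) / (1/4) = 39.000
axis y: (-7.000 − -2) / (1) = -5.000
axis θ: (77.000 − -1) / (1) = 78.000

39.000 -5.000 78.000


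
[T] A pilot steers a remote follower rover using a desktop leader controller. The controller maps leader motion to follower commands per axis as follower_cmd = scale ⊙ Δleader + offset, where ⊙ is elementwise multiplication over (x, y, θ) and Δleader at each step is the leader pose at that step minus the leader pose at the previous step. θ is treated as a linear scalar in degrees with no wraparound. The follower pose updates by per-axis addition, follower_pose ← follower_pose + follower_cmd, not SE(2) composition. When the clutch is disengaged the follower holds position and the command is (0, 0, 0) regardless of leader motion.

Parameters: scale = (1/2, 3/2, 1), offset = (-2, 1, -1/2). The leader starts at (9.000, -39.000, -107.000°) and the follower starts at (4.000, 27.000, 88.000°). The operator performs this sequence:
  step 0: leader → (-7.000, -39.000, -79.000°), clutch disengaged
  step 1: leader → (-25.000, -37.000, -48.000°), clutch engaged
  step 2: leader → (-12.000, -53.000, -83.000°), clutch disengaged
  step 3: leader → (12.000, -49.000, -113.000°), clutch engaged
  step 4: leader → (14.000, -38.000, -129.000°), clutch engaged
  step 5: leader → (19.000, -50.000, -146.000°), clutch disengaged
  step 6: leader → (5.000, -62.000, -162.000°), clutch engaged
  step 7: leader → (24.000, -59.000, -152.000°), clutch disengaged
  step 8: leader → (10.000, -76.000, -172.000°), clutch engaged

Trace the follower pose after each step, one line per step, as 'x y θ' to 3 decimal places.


4.000 27.000 88.000
-7.000 31.000 118.500
-7.000 31.000 118.500
3.000 38.000 88.000
2.000 55.500 71.500
2.000 55.500 71.500
-7.000 38.500 55.000
-7.000 38.500 55.000
-16.000 14.000 34.500

step 0: Δleader=(-16.000, 0.000, 28.000°), disengaged; cmd=(0,0,0) → follower holds at (4.000, 27.000, 88.000°)
step 1: Δleader=(-18.000, 2.000, 31.000°), engaged; cmd=(-11.000, 4.000, 30.500°) → follower=(-7.000, 31.000, 118.500°)
step 2: Δleader=(13.000, -16.000, -35.000°), disengaged; cmd=(0,0,0) → follower holds at (-7.000, 31.000, 118.500°)
step 3: Δleader=(24.000, 4.000, -30.000°), engaged; cmd=(10.000, 7.000, -30.500°) → follower=(3.000, 38.000, 88.000°)
step 4: Δleader=(2.000, 11.000, -16.000°), engaged; cmd=(-1.000, 17.500, -16.500°) → follower=(2.000, 55.500, 71.500°)
step 5: Δleader=(5.000, -12.000, -17.000°), disengaged; cmd=(0,0,0) → follower holds at (2.000, 55.500, 71.500°)
step 6: Δleader=(-14.000, -12.000, -16.000°), engaged; cmd=(-9.000, -17.000, -16.500°) → follower=(-7.000, 38.500, 55.000°)
step 7: Δleader=(19.000, 3.000, 10.000°), disengaged; cmd=(0,0,0) → follower holds at (-7.000, 38.500, 55.000°)
step 8: Δleader=(-14.000, -17.000, -20.000°), engaged; cmd=(-9.000, -24.500, -20.500°) → follower=(-16.000, 14.000, 34.500°)


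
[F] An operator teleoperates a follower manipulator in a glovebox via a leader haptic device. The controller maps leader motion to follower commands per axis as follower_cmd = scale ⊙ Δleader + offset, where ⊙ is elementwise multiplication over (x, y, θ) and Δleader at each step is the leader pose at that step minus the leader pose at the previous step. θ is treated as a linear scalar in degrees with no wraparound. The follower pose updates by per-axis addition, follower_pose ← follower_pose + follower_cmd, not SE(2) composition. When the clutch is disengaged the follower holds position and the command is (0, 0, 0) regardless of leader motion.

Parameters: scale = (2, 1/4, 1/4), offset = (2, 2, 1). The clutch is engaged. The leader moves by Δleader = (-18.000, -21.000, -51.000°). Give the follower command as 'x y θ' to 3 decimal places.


-34.000 -3.250 -11.750

axis x: 2·-18.000 + 2 = -34.000
axis y: 1/4·-21.000 + 2 = -3.250
axis θ: 1/4·-51.000 + 1 = -11.750
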